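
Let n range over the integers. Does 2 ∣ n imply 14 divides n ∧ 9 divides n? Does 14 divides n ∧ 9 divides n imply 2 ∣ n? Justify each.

(→) This fails: take n = 2. Certainly 2 ∣ 2, but 14 ∤ 2.

(←) Suppose 14 ∣ n and 9 ∣ n. Any common multiple of 14 and 9 is a multiple of their lcm; here gcd(14, 9) = 1, so lcm(14, 9) = 14·9 = 126, so 126 ∣ n. Since 2 ∣ 126, it follows that 2 ∣ n.

Only the converse holds.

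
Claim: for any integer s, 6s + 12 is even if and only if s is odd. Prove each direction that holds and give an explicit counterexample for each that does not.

The forward direction fails; the converse holds.

[⇐] Suppose s is odd. Since 6 is even, 6s is even for every s, so 6s + 12 has the same parity as 12, which is even. Hence 6s + 12 is even.

[⇒] This fails: take s = 4. Then 6s + 12 = 36, which is even, yet s = 4 is even, not odd.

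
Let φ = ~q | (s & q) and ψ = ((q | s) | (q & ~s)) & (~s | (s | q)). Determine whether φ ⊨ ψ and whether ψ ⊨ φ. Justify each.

(⇒) fails and (⇐) fails.

Forward direction. This fails. Under s = F, q = F, the left side is true but the right side is false.

Converse. This fails. Under s = F, q = T, the left side is false but the right side is true.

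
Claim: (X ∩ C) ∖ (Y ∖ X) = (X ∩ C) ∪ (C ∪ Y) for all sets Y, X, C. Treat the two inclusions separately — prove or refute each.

The sets are not equal: only the forward inclusion holds.

Reverse inclusion. This inclusion fails. Take Y = {1}, X = ∅, C = ∅; then 1 ∈ (X ∩ C) ∪ (C ∪ Y) but 1 ∉ (X ∩ C) ∖ (Y ∖ X).

Forward inclusion. Let x ∈ (X ∩ C) ∖ (Y ∖ X). Then either x ∈ X ∩ C and x ∉ Y; or x ∈ Y ∩ X ∩ C. In each case x ∈ (X ∩ C) ∪ (C ∪ Y), so (X ∩ C) ∖ (Y ∖ X) ⊆ (X ∩ C) ∪ (C ∪ Y).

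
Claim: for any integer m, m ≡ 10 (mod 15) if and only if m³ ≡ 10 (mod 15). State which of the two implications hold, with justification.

Both directions hold.

[⇒] Suppose m ≡ 10 (mod 15). Write m = 15j + 10. Then (15j + 10)³ = 3375j³ + 6750j² + 4500j + 1000 = 15(225j³ + 450j² + 300j + 66) + 10, so m³ ≡ 10 (mod 15).

[⇐] Conversely, suppose m³ ≡ 10 (mod 15). The only residue r in {0, …, 14} with r³ ≡ 10 (mod 15) is r = 10, so m ≡ 10 (mod 15).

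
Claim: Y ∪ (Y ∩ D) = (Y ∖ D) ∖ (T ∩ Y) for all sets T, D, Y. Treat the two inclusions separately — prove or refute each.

(⊆) fails; (⊇) holds.

Forward inclusion. This inclusion fails. Take T = {1}, D = ∅, Y = {1}; then 1 ∈ Y ∪ (Y ∩ D) but 1 ∉ (Y ∖ D) ∖ (T ∩ Y).

Reverse inclusion. Let x ∈ (Y ∖ D) ∖ (T ∩ Y). Then x ∈ Y and x ∉ T, D, from which x ∈ Y ∪ (Y ∩ D).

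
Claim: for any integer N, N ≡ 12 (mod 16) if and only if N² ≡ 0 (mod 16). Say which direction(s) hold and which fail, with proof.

(⟹) Suppose N ≡ 12 (mod 16). Write N = 16j + 12. Then (16j + 12)² = 256j² + 384j + 144 = 16(16j² + 24j + 9) + 0, so N² ≡ 0 (mod 16).

(⟸) This fails: take N = 0. Then 0² = 0 ≡ 0 (mod 16), yet 0 ≡ 0 (mod 16), not 12.

The forward direction holds; the converse fails.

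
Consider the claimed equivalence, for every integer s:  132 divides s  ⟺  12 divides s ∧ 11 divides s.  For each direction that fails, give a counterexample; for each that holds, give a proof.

Both implications hold.

Forward direction. If 132 ∣ s, write s = 132q. Since 132 = 11·12, s = 12·(11q), so 12 ∣ s; and since 132 = 12·11, s = 11·(12q), so 11 ∣ s.

Converse. Suppose 12 ∣ s and 11 ∣ s. Any common multiple of 12 and 11 is a multiple of their lcm; here gcd(12, 11) = 1, so lcm(12, 11) = 12·11 = 132, so 132 ∣ s.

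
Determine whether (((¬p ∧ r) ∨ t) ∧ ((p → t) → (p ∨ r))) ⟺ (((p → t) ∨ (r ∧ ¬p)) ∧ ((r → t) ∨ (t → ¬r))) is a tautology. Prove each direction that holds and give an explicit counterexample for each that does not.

(⟹) Assume the antecedent. If p is true, the antecedent forces (p = T, t = T, r = F) or (p = T, t = T, r = T), and the consequent holds there. If p is false, the consequent reduces to true regardless of the other variables. Either way the consequent holds.

(⟸) This fails. Under p = F, t = F, r = F, the left side is false but the right side is true.

Only the forward direction holds.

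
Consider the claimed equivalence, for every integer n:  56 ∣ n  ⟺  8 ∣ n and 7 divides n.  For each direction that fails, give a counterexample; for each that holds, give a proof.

(⟹) If 56 ∣ n, write n = 56q. Since 56 = 7·8, n = 8·(7q), so 8 ∣ n; and since 56 = 8·7, n = 7·(8q), so 7 ∣ n.

(⟸) Suppose 8 ∣ n and 7 ∣ n. Any common multiple of 8 and 7 is a multiple of their lcm; here gcd(8, 7) = 1, so lcm(8, 7) = 8·7 = 56, so 56 ∣ n.

Both implications hold.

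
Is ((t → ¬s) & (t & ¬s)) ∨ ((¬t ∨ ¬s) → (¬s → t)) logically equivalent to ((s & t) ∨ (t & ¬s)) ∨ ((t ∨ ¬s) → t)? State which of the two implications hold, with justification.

(⇐) Assume the antecedent. If t is true, the consequent reduces to true regardless of the other variables. If t is false, the antecedent forces (t = F, s = T), and the consequent holds there. Either way the consequent holds.

(⇒) Assume the antecedent. If t is true, the consequent reduces to true regardless of the other variables. If t is false, the antecedent forces (t = F, s = T), and the consequent holds there. Either way the consequent holds.

Equivalent; both directions hold.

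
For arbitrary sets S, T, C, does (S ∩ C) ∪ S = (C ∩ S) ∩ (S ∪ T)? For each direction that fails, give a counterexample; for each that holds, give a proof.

(⊆) This inclusion fails. Take S = {1}, T = ∅, C = ∅; then 1 ∈ (S ∩ C) ∪ S but 1 ∉ (C ∩ S) ∩ (S ∪ T).

(⊇) Let x ∈ (C ∩ S) ∩ (S ∪ T). Then either x ∈ S ∩ C and x ∉ T; or x ∈ S ∩ T ∩ C. In each case x ∈ (S ∩ C) ∪ S, so (C ∩ S) ∩ (S ∪ T) ⊆ (S ∩ C) ∪ S.

The sets are not equal: only the reverse inclusion holds.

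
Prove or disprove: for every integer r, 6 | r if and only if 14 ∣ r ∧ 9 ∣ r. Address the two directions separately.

(⇒) fails; (⇐) holds.

(⇒) This fails: take r = 6. Certainly 6 ∣ 6, but 14 ∤ 6.

(⇐) Suppose 14 ∣ r and 9 ∣ r. Any common multiple of 14 and 9 is a multiple of their lcm; here gcd(14, 9) = 1, so lcm(14, 9) = 14·9 = 126, so 126 ∣ r. Since 6 ∣ 126, it follows that 6 ∣ r.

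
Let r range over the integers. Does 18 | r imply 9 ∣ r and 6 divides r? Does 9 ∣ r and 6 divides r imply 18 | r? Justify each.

(⇒) If 18 ∣ r, write r = 18q. Since 18 = 2·9, r = 9·(2q), so 9 ∣ r; and since 18 = 3·6, r = 6·(3q), so 6 ∣ r.

(⇐) Suppose 9 ∣ r and 6 ∣ r. Any common multiple of 9 and 6 is a multiple of their lcm; here lcm(9, 6) = 9·6/gcd(9, 6) = 54/3 = 18, so 18 ∣ r.

The biconditional holds.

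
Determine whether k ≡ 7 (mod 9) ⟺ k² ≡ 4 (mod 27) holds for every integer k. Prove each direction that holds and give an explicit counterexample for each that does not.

Neither direction holds.

(⟹) This fails: take k = 7. Then 7 ≡ 7 (mod 9), but 7² = 49 ≡ 22 (mod 27), not 4.

(⟸) This fails: take k = 2. Then 2² = 4 ≡ 4 (mod 27), yet 2 ≡ 2 (mod 9), not 7.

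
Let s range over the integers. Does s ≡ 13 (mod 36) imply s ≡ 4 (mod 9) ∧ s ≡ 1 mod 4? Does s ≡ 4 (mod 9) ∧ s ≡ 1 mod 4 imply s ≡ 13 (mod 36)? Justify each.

[⇒] Suppose s ≡ 13 (mod 36); write s = 36j + 13. Since 9 ∣ 36, reducing mod 9 gives s ≡ 13 ≡ 4 (mod 9); since 4 ∣ 36, reducing mod 4 gives s ≡ 13 ≡ 1 (mod 4).

[⇐] Conversely, if s ≡ 4 (mod 9) and s ≡ 1 (mod 4), then by the Chinese remainder theorem s ≡ 13 (mod 36). This is exactly s ≡ 13 (mod 36).

Both directions hold; the statement is true.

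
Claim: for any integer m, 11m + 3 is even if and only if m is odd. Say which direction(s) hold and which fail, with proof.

Forward direction. Suppose 11m + 3 is even. Since 11 is odd, 11m and m have the same parity, so 11m + 3 ≡ m + 3 (mod 2). As 3 is odd, 11m + 3 is even exactly when m is odd. Thus m is odd.

Converse. Suppose m is odd; write m = 2j + 1. Then 11m + 3 = 11·(2j + 1) + 3 = 2·11j + 14, which is even.

The biconditional holds.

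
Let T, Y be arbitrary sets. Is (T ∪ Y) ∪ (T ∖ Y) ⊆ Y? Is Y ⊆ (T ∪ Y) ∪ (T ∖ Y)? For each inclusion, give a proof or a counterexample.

(⊆) fails; (⊇) holds.

(⟸) Let x ∈ Y. Then either x ∈ Y and x ∉ T; or x ∈ T ∩ Y. In each case x ∈ (T ∪ Y) ∪ (T ∖ Y), so Y ⊆ (T ∪ Y) ∪ (T ∖ Y).

(⟹) This inclusion fails. Take T = {1}, Y = ∅; then 1 ∈ (T ∪ Y) ∪ (T ∖ Y) but 1 ∉ Y.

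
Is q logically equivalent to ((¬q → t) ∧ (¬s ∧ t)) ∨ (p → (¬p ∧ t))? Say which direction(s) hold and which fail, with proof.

[⇒] This fails. Under q = T, t = F, p = T, s = F, the left side is true but the right side is false.

[⇐] This fails. Under q = F, t = F, p = F, s = F, the left side is false but the right side is true.

Neither implication holds.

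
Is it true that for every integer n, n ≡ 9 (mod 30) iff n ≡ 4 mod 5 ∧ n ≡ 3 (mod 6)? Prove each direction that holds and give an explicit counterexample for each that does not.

Both directions hold.

(→) Suppose n ≡ 9 (mod 30); write n = 30j + 9. Since 5 ∣ 30, reducing mod 5 gives n ≡ 9 ≡ 4 (mod 5); since 6 ∣ 30, reducing mod 6 gives n ≡ 9 ≡ 3 (mod 6).

(←) Conversely, if n ≡ 4 (mod 5) and n ≡ 3 (mod 6), then by the Chinese remainder theorem n ≡ 9 (mod 30). This is exactly n ≡ 9 (mod 30).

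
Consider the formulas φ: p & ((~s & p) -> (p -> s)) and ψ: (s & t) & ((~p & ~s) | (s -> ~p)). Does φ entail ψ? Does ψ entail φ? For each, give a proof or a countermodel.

Both directions fail.

Forward direction. This fails. Under s = T, p = T, t = F, the left side is true but the right side is false.

Converse. This fails. Under s = T, p = F, t = T, the left side is false but the right side is true.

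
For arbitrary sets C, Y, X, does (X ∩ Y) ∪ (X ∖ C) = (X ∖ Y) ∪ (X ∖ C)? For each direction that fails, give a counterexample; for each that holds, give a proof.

Neither inclusion holds.

(⟹) This inclusion fails. Take C = {1}, Y = {1}, X = {1}; then 1 ∈ (X ∩ Y) ∪ (X ∖ C) but 1 ∉ (X ∖ Y) ∪ (X ∖ C).

(⟸) This inclusion fails. Take C = {1}, Y = ∅, X = {1}; then 1 ∈ (X ∖ Y) ∪ (X ∖ C) but 1 ∉ (X ∩ Y) ∪ (X ∖ C).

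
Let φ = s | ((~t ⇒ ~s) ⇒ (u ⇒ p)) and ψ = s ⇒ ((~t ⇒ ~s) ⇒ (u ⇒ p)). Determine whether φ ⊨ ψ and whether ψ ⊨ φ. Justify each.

Forward direction. This fails. Under t = T, p = F, u = T, s = T, the left side is true but the right side is false.

Converse. This fails. Under t = F, p = F, u = T, s = F, the left side is false but the right side is true.

(⇒) fails and (⇐) fails.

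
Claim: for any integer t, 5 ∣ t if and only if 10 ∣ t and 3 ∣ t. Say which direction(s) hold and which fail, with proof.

Only the converse holds.

[⇒] This fails: take t = 5. Certainly 5 ∣ 5, but 10 ∤ 5.

[⇐] Suppose 10 ∣ t and 3 ∣ t. Any common multiple of 10 and 3 is a multiple of their lcm; here gcd(10, 3) = 1, so lcm(10, 3) = 10·3 = 30, so 30 ∣ t. Since 5 ∣ 30, it follows that 5 ∣ t.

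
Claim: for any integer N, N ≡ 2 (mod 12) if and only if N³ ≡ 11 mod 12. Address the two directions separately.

[⇒] This fails: take N = 2. Then 2 ≡ 2 (mod 12), but 2³ = 8 ≡ 8 (mod 12), not 11.

[⇐] This fails: take N = 11. Then 11³ = 1331 ≡ 11 (mod 12), yet 11 ≡ 11 (mod 12), not 2.

Neither implication holds.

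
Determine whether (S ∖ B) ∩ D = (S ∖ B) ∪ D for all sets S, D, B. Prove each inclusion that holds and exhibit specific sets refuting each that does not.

(⟹) Let x ∈ (S ∖ B) ∩ D. Then x ∈ S ∩ D and x ∉ B, from which x ∈ (S ∖ B) ∪ D.

(⟸) This inclusion fails. Take S = {1}, D = ∅, B = ∅; then 1 ∈ (S ∖ B) ∪ D but 1 ∉ (S ∖ B) ∩ D.

(⊆) holds; (⊇) fails.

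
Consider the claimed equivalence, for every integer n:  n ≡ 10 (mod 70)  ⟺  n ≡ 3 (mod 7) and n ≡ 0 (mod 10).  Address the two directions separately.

Forward direction. Suppose n ≡ 10 (mod 70); write n = 70j + 10. Since 7 ∣ 70, reducing mod 7 gives n ≡ 10 ≡ 3 (mod 7); since 10 ∣ 70, reducing mod 10 gives n ≡ 10 ≡ 0 (mod 10).

Converse. If n ≡ 3 (mod 7) and n ≡ 0 (mod 10), then by the Chinese remainder theorem n ≡ 10 (mod 70). This is exactly n ≡ 10 (mod 70).

Equivalent; both directions hold.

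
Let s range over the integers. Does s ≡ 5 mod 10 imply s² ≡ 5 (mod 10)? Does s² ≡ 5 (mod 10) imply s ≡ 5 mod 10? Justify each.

Both directions hold; the statement is true.

(⇐) Suppose s² ≡ 5 (mod 10). The only residue r in {0, …, 9} with r² ≡ 5 (mod 10) is r = 5, so s ≡ 5 (mod 10).

(⇒) Suppose s ≡ 5 mod 10. Write s = 10j + 5. Then (10j + 5)² = 100j² + 100j + 25 = 10(10j² + 10j + 2) + 5, so s² ≡ 5 (mod 10).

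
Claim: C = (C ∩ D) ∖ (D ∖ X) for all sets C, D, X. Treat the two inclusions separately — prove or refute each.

The sets are not equal: only the reverse inclusion holds.

Forward inclusion. This inclusion fails. Take C = {1}, D = ∅, X = ∅; then 1 ∈ C but 1 ∉ (C ∩ D) ∖ (D ∖ X).

Reverse inclusion. Let x ∈ (C ∩ D) ∖ (D ∖ X). Then x ∈ C ∩ D ∩ X, from which x ∈ C.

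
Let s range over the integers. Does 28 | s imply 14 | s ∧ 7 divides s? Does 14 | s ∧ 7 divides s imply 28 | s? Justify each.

The forward direction holds; the converse fails.

Forward direction. If 28 ∣ s, write s = 28q. Since 28 = 2·14, s = 14·(2q), so 14 ∣ s; and since 28 = 4·7, s = 7·(4q), so 7 ∣ s.

Converse. This fails: take s = 14. Both 14 ∣ 14 and 7 ∣ 14, yet 14 is not a multiple of 28 (since 14 = 0·28 + 14), so 28 ∤ 14.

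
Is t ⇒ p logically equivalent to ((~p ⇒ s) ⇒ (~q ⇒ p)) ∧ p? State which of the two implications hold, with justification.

(→) This fails. Under q = F, p = F, t = F, s = F, the left side is true but the right side is false.

(←) Assume the antecedent. If p is true, t ⇒ p reduces to true regardless of the other variables. If p is false, the antecedent cannot hold. Either way t ⇒ p holds.

Only the reverse direction holds.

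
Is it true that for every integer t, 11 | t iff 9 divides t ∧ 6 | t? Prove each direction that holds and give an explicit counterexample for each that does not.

Neither implication holds.

(⟹) This fails: take t = 11. Certainly 11 ∣ 11, but 9 ∤ 11.

(⟸) This fails: take t = 18. Both 9 ∣ 18 and 6 ∣ 18, yet 18 is not a multiple of 11 (since 18 = 1·11 + 7), so 11 ∤ 18.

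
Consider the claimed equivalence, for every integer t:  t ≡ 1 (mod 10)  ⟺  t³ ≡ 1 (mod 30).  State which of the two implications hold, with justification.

(←) The residues r modulo 30 with r³ ≡ 1 (mod 30) are exactly {1}, and each is ≡ 1 (mod 10).

(→) This fails: take t = 11. Then 11 ≡ 1 (mod 10), but 11³ = 1331 ≡ 11 (mod 30), not 1.

Not equivalent: only (⇐) holds.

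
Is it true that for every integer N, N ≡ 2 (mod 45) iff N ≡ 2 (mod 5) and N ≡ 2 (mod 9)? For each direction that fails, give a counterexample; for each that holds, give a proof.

(⇒) Suppose N ≡ 2 (mod 45); write N = 45j + 2. Since 5 ∣ 45, reducing mod 5 gives N ≡ 2 (mod 5); since 9 ∣ 45, reducing mod 9 gives N ≡ 2 (mod 9).

(⇐) Conversely, if N ≡ 2 (mod 5) and N ≡ 2 (mod 9), then by the Chinese remainder theorem N ≡ 2 (mod 45). This is exactly N ≡ 2 (mod 45).

Both implications hold.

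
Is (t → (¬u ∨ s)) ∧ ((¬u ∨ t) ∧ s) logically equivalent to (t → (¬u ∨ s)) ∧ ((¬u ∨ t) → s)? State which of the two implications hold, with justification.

Forward direction. Assume the antecedent. If u is true, the antecedent forces (u = T, t = T, s = T), and the consequent holds there. If u is false, the antecedent forces (u = F, t = F, s = T) or (u = F, t = T, s = T), and the consequent holds there. Either way the consequent holds.

Converse. This fails. Under u = T, t = F, s = F, the left side is false but the right side is true.

Only the forward direction holds.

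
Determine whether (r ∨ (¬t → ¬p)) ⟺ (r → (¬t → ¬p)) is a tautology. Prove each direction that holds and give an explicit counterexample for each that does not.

Forward direction. This fails. Under r = T, p = T, t = F, the left side is true but the right side is false.

Converse. This fails. Under r = F, p = T, t = F, the left side is false but the right side is true.

Both directions fail.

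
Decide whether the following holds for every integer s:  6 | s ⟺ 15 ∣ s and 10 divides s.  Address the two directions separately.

(⇒) This fails: take s = 6. Certainly 6 ∣ 6, but 15 ∤ 6.

(⇐) Suppose 15 ∣ s and 10 ∣ s. Any common multiple of 15 and 10 is a multiple of their lcm; here lcm(15, 10) = 15·10/gcd(15, 10) = 150/5 = 30, so 30 ∣ s. Since 6 ∣ 30, it follows that 6 ∣ s.

Only the converse holds.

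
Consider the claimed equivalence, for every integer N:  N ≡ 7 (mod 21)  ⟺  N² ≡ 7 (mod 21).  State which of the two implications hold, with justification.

Only the forward direction holds.

[⇒] Suppose N ≡ 7 (mod 21). Write N = 21j + 7. Then (21j + 7)² = 441j² + 294j + 49 = 21(21j² + 14j + 2) + 7, so N² ≡ 7 (mod 21).

[⇐] This fails: take N = 14. Then 14² = 196 ≡ 7 (mod 21), yet 14 ≡ 14 (mod 21), not 7.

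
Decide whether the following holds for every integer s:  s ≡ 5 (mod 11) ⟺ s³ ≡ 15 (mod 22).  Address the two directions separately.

Forward direction. This fails: take s = 16. Then 16 ≡ 5 (mod 11), but 16³ = 4096 ≡ 4 (mod 22), not 15.

Converse. The residues r modulo 22 with r³ ≡ 15 (mod 22) are exactly {5}, and each is ≡ 5 (mod 11).

Only the reverse direction holds.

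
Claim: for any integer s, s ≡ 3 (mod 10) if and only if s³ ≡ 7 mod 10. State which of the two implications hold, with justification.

Both implications hold.

(→) Suppose s ≡ 3 (mod 10). Write s = 10j + 3. Then (10j + 3)³ = 1000j³ + 900j² + 270j + 27 = 10(100j³ + 90j² + 27j + 2) + 7, so s³ ≡ 7 (mod 10).

(←) Conversely, suppose s³ ≡ 7 (mod 10). The only residue r in {0, …, 9} with r³ ≡ 7 (mod 10) is r = 3, so s ≡ 3 (mod 10).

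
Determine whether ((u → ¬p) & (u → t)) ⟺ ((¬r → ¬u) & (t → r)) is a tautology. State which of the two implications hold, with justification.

(⇒) This fails. Under r = F, p = F, t = T, u = F, the left side is true but the right side is false.

(⇐) This fails. Under r = T, p = F, t = F, u = T, the left side is false but the right side is true.

(⇒) fails and (⇐) fails.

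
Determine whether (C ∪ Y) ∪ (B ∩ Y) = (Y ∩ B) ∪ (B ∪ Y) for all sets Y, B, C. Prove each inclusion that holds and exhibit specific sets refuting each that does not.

(⟹) This inclusion fails. Take Y = ∅, B = ∅, C = {1}; then 1 ∈ (C ∪ Y) ∪ (B ∩ Y) but 1 ∉ (Y ∩ B) ∪ (B ∪ Y).

(⟸) This inclusion fails. Take Y = ∅, B = {1}, C = ∅; then 1 ∈ (Y ∩ B) ∪ (B ∪ Y) but 1 ∉ (C ∪ Y) ∪ (B ∩ Y).

Neither inclusion holds.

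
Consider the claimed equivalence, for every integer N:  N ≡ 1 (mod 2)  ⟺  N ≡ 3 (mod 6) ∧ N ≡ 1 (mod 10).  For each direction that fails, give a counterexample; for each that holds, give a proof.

[⇐] If N ≡ 3 (mod 6) and N ≡ 1 (mod 10), then by the Chinese remainder theorem N ≡ 21 (mod 30). Since 21 ≡ 1 (mod 2) and 2 ∣ 30, we get N ≡ 1 (mod 2).

[⇒] This fails: N = 1 gives 1 ≡ 1 (mod 2) but 1 ≡ 1 (mod 6), so the conjunction on the right does not hold.

(⇒) fails; (⇐) holds.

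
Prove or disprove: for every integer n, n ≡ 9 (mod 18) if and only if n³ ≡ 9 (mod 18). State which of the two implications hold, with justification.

Forward direction. Suppose n ≡ 9 (mod 18). Write n = 18j + 9. Then (18j + 9)³ = 5832j³ + 8748j² + 4374j + 729 = 18(324j³ + 486j² + 243j + 40) + 9, so n³ ≡ 9 (mod 18).

Converse. This fails: take n = 3. Then 3³ = 27 ≡ 9 (mod 18), yet 3 ≡ 3 (mod 18), not 9.

Only the forward implication holds.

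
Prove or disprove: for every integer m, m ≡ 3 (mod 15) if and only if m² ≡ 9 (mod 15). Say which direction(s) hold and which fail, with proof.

Converse. This fails: take m = 12. Then 12² = 144 ≡ 9 (mod 15), yet 12 ≡ 12 (mod 15), not 3.

Forward direction. Suppose m ≡ 3 (mod 15). Write m = 15j + 3. Then (15j + 3)² = 225j² + 90j + 9 = 15(15j² + 6j) + 9, so m² ≡ 9 (mod 15).

Only the forward direction holds.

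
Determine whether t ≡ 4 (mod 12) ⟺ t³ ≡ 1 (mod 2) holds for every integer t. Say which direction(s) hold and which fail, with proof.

Both directions fail.

(→) This fails: take t = 4. Then 4 ≡ 4 (mod 12), but 4³ = 64 ≡ 0 (mod 2), not 1.

(←) This fails: take t = 1. Then 1³ = 1 ≡ 1 (mod 2), yet 1 ≡ 1 (mod 12), not 4.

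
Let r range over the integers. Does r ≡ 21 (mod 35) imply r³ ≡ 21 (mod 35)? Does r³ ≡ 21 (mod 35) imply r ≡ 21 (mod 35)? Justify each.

(⟸) Suppose r³ ≡ 21 (mod 35). The only residue r in {0, …, 34} with r³ ≡ 21 (mod 35) is r = 21, so r ≡ 21 (mod 35).

(⟹) Suppose r ≡ 21 (mod 35). Write r = 35j + 21. Then (35j + 21)³ = 42875j³ + 77175j² + 46305j + 9261 = 35(1225j³ + 2205j² + 1323j + 264) + 21, so r³ ≡ 21 (mod 35).

Both directions hold; the statement is true.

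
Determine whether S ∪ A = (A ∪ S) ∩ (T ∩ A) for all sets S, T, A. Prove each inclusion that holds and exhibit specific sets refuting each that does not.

Reverse inclusion. Let x ∈ (A ∪ S) ∩ (T ∩ A). Then either x ∈ T ∩ A and x ∉ S; or x ∈ S ∩ T ∩ A. In each case x ∈ S ∪ A, so (A ∪ S) ∩ (T ∩ A) ⊆ S ∪ A.

Forward inclusion. This inclusion fails. Take S = {1}, T = ∅, A = ∅; then 1 ∈ S ∪ A but 1 ∉ (A ∪ S) ∩ (T ∩ A).

The sets are not equal: only the reverse inclusion holds.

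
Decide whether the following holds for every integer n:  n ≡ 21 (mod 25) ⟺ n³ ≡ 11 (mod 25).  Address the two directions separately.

Both directions hold.

(⇒) Suppose n ≡ 21 (mod 25). Write n = 25j + 21. Then (25j + 21)³ = 15625j³ + 39375j² + 33075j + 9261 = 25(625j³ + 1575j² + 1323j + 370) + 11, so n³ ≡ 11 (mod 25).

(⇐) Conversely, suppose n³ ≡ 11 (mod 25). The only residue r in {0, …, 24} with r³ ≡ 11 (mod 25) is r = 21, so n ≡ 21 (mod 25).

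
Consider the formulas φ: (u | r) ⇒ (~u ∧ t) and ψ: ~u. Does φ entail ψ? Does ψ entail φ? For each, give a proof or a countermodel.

(⇒) holds; (⇐) fails.

(⟹) Assume the antecedent. If t is true, the antecedent forces (t = T, u = F, r = F) or (t = T, u = F, r = T), and ~u holds there. If t is false, the antecedent forces (t = F, u = F, r = F), and ~u holds there. Either way ~u holds.

(⟸) This fails. Under t = F, u = F, r = T, the left side is false but the right side is true.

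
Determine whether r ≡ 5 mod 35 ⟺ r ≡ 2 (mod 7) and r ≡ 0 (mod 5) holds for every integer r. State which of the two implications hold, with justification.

(→) This fails: r = 5 gives 5 ≡ 5 (mod 35) but 5 ≡ 5 (mod 7), so the conjunction on the right does not hold.

(←) This fails: r = 30 satisfies both congruences on the right (30 ≡ 2 mod 7 and 30 ≡ 0 mod 5) yet 30 ≡ 30 (mod 35), not 5.

Both directions fail.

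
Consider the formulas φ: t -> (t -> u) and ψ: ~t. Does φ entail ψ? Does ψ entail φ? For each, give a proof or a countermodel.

(⇒) This fails. Under t = T, u = T, the left side is true but the right side is false.

(⇐) Assume the antecedent. If t is true, the antecedent cannot hold. If t is false, t -> (t -> u) reduces to true regardless of the other variables. Either way t -> (t -> u) holds.

(⇒) fails; (⇐) holds.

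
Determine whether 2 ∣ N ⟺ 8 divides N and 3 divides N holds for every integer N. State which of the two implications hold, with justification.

(→) This fails: take N = 2. Certainly 2 ∣ 2, but 8 ∤ 2.

(←) Suppose 8 ∣ N and 3 ∣ N. Any common multiple of 8 and 3 is a multiple of their lcm; here gcd(8, 3) = 1, so lcm(8, 3) = 8·3 = 24, so 24 ∣ N. Since 2 ∣ 24, it follows that 2 ∣ N.

(⇒) fails; (⇐) holds.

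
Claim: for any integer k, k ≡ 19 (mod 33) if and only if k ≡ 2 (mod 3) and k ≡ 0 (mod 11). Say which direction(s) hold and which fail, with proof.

Neither implication holds.

(→) This fails: k = 19 gives 19 ≡ 19 (mod 33) but 19 ≡ 1 (mod 3), so the conjunction on the right does not hold.

(←) This fails: k = 11 satisfies both congruences on the right (11 ≡ 2 mod 3 and 11 ≡ 0 mod 11) yet 11 ≡ 11 (mod 33), not 19.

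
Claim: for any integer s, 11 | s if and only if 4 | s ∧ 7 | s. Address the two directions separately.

Neither implication holds.

(→) This fails: take s = 11. Certainly 11 ∣ 11, but 4 ∤ 11.

(←) This fails: take s = 28. Both 4 ∣ 28 and 7 ∣ 28, yet 28 is not a multiple of 11 (since 28 = 2·11 + 6), so 11 ∤ 28.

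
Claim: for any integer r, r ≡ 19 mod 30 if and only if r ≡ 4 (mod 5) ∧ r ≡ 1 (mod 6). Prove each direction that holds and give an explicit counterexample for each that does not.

[⇒] Suppose r ≡ 19 (mod 30); write r = 30j + 19. Since 5 ∣ 30, reducing mod 5 gives r ≡ 19 ≡ 4 (mod 5); since 6 ∣ 30, reducing mod 6 gives r ≡ 19 ≡ 1 (mod 6).

[⇐] Conversely, if r ≡ 4 (mod 5) and r ≡ 1 (mod 6), then by the Chinese remainder theorem r ≡ 19 (mod 30). This is exactly r ≡ 19 (mod 30).

The biconditional holds.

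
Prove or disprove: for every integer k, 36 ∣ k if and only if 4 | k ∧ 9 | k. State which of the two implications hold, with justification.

Both implications hold.

[⇒] If 36 ∣ k, write k = 36q. Since 36 = 9·4, k = 4·(9q), so 4 ∣ k; and since 36 = 4·9, k = 9·(4q), so 9 ∣ k.

[⇐] Suppose 4 ∣ k and 9 ∣ k. Any common multiple of 4 and 9 is a multiple of their lcm; here gcd(4, 9) = 1, so lcm(4, 9) = 4·9 = 36, so 36 ∣ k.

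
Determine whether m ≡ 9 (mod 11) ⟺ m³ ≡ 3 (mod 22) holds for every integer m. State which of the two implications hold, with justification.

(←) The residues r modulo 22 with r³ ≡ 3 (mod 22) are exactly {9}, and each is ≡ 9 (mod 11).

(→) This fails: take m = 20. Then 20 ≡ 9 (mod 11), but 20³ = 8000 ≡ 14 (mod 22), not 3.

Only the reverse direction holds.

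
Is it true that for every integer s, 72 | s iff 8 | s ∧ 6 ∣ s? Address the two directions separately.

Only the forward implication holds.

Forward direction. If 72 ∣ s, write s = 72q. Since 72 = 9·8, s = 8·(9q), so 8 ∣ s; and since 72 = 12·6, s = 6·(12q), so 6 ∣ s.

Converse. This fails: take s = 24. Both 8 ∣ 24 and 6 ∣ 24, yet 24 is not a multiple of 72 (since 24 = 0·72 + 24), so 72 ∤ 24.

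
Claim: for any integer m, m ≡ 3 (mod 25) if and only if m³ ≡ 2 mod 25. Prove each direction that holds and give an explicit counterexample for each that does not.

Both implications hold.

[⇒] Suppose m ≡ 3 (mod 25). Write m = 25j + 3. Then (25j + 3)³ = 15625j³ + 5625j² + 675j + 27 = 25(625j³ + 225j² + 27j + 1) + 2, so m³ ≡ 2 (mod 25).

[⇐] Conversely, suppose m³ ≡ 2 (mod 25). The only residue r in {0, …, 24} with r³ ≡ 2 (mod 25) is r = 3, so m ≡ 3 (mod 25).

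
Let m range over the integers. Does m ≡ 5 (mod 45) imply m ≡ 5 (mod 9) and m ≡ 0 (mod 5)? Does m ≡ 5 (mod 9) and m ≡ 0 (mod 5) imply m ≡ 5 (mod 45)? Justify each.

[⇒] Suppose m ≡ 5 (mod 45); write m = 45j + 5. Since 9 ∣ 45, reducing mod 9 gives m ≡ 5 (mod 9); since 5 ∣ 45, reducing mod 5 gives m ≡ 5 ≡ 0 (mod 5).

[⇐] Conversely, if m ≡ 5 (mod 9) and m ≡ 0 (mod 5), then by the Chinese remainder theorem m ≡ 5 (mod 45). This is exactly m ≡ 5 (mod 45).

Both directions hold.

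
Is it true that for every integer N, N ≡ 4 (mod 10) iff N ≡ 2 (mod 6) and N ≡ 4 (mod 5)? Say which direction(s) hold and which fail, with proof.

Converse. If N ≡ 2 (mod 6) and N ≡ 4 (mod 5), then by the Chinese remainder theorem N ≡ 14 (mod 30). Since 14 ≡ 4 (mod 10) and 10 ∣ 30, we get N ≡ 4 (mod 10).

Forward direction. This fails: N = 24 gives 24 ≡ 4 (mod 10) but 24 ≡ 0 (mod 6), so the conjunction on the right does not hold.

(⇒) fails; (⇐) holds.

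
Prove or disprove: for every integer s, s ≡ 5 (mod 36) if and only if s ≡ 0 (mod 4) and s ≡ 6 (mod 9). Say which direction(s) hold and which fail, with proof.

Neither direction holds.

[⇒] This fails: s = 5 gives 5 ≡ 5 (mod 36) but 5 ≡ 1 (mod 4), so the conjunction on the right does not hold.

[⇐] This fails: s = 24 satisfies both congruences on the right (24 ≡ 0 mod 4 and 24 ≡ 6 mod 9) yet 24 ≡ 24 (mod 36), not 5.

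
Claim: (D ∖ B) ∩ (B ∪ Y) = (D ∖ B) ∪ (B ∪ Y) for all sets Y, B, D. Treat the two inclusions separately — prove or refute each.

The sets are not equal: only the forward inclusion holds.

(⟹) Let x ∈ (D ∖ B) ∩ (B ∪ Y). Then x ∈ Y ∩ D and x ∉ B, from which x ∈ (D ∖ B) ∪ (B ∪ Y).

(⟸) This inclusion fails. Take Y = {1}, B = ∅, D = ∅; then 1 ∈ (D ∖ B) ∪ (B ∪ Y) but 1 ∉ (D ∖ B) ∩ (B ∪ Y).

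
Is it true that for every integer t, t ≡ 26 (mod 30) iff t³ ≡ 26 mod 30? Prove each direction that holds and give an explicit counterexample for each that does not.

Forward direction. Suppose t ≡ 26 (mod 30). Write t = 30j + 26. Then (30j + 26)³ = 27000j³ + 70200j² + 60840j + 17576 = 30(900j³ + 2340j² + 2028j + 585) + 26, so t³ ≡ 26 (mod 30).

Converse. Suppose t³ ≡ 26 (mod 30). The only residue r in {0, …, 29} with r³ ≡ 26 (mod 30) is r = 26, so t ≡ 26 (mod 30).

Equivalent; both directions hold.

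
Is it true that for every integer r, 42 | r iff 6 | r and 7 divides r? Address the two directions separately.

(→) If 42 ∣ r, write r = 42q. Since 42 = 7·6, r = 6·(7q), so 6 ∣ r; and since 42 = 6·7, r = 7·(6q), so 7 ∣ r.

(←) Suppose 6 ∣ r and 7 ∣ r. Any common multiple of 6 and 7 is a multiple of their lcm; here gcd(6, 7) = 1, so lcm(6, 7) = 6·7 = 42, so 42 ∣ r.

The biconditional holds.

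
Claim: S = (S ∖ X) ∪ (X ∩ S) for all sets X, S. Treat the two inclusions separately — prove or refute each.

Both inclusions hold; the sets are equal.

(⟹) Let x ∈ S. Then either x ∈ S and x ∉ X; or x ∈ X ∩ S. In each case x ∈ (S ∖ X) ∪ (X ∩ S), so S ⊆ (S ∖ X) ∪ (X ∩ S).

(⟸) Let x ∈ (S ∖ X) ∪ (X ∩ S). Then either x ∈ S and x ∉ X; or x ∈ X ∩ S. In each case x ∈ S, so (S ∖ X) ∪ (X ∩ S) ⊆ S.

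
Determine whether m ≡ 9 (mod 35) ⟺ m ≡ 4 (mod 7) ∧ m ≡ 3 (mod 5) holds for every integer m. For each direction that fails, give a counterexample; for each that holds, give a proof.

(→) This fails: m = 9 gives 9 ≡ 9 (mod 35) but 9 ≡ 2 (mod 7), so the conjunction on the right does not hold.

(←) This fails: m = 18 satisfies both congruences on the right (18 ≡ 4 mod 7 and 18 ≡ 3 mod 5) yet 18 ≡ 18 (mod 35), not 9.

Neither direction holds.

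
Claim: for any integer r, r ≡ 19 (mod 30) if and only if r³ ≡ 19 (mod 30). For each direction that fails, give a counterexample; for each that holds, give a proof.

Converse. Suppose r³ ≡ 19 (mod 30). The only residue r in {0, …, 29} with r³ ≡ 19 (mod 30) is r = 19, so r ≡ 19 (mod 30).

Forward direction. Suppose r ≡ 19 (mod 30). Write r = 30j + 19. Then (30j + 19)³ = 27000j³ + 51300j² + 32490j + 6859 = 30(900j³ + 1710j² + 1083j + 228) + 19, so r³ ≡ 19 (mod 30).

Both implications hold.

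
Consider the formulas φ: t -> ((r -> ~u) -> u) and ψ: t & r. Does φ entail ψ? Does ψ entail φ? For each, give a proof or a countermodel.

Forward direction. This fails. Under r = F, t = F, u = F, the left side is true but the right side is false.

Converse. This fails. Under r = T, t = T, u = F, the left side is false but the right side is true.

Both directions fail.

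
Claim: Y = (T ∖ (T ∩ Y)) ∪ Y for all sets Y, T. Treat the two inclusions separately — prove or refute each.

The sets are not equal: only the forward inclusion holds.

(⟹) Let x ∈ Y. Then either x ∈ Y and x ∉ T; or x ∈ Y ∩ T. In each case x ∈ (T ∖ (T ∩ Y)) ∪ Y, so Y ⊆ (T ∖ (T ∩ Y)) ∪ Y.

(⟸) This inclusion fails. Take Y = ∅, T = {1}; then 1 ∈ (T ∖ (T ∩ Y)) ∪ Y but 1 ∉ Y.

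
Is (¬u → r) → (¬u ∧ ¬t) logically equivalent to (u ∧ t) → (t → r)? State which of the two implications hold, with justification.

Not equivalent: only (⇒) holds.

(⟹) Assume the antecedent. If u is true, the antecedent cannot hold. If u is false, (u ∧ t) → (t → r) reduces to true regardless of the other variables. Either way (u ∧ t) → (t → r) holds.

(⟸) This fails. Under u = T, r = F, t = F, the left side is false but the right side is true.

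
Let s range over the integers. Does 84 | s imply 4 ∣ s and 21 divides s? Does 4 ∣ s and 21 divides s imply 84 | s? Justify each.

Both directions hold; the statement is true.

(→) If 84 ∣ s, write s = 84q. Since 84 = 21·4, s = 4·(21q), so 4 ∣ s; and since 84 = 4·21, s = 21·(4q), so 21 ∣ s.

(←) Suppose 4 ∣ s and 21 ∣ s. Any common multiple of 4 and 21 is a multiple of their lcm; here gcd(4, 21) = 1, so lcm(4, 21) = 4·21 = 84, so 84 ∣ s.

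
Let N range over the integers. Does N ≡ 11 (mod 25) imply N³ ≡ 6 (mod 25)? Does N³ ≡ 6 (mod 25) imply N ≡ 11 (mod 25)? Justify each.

Both directions hold.

(⇐) Suppose N³ ≡ 6 (mod 25). The only residue r in {0, …, 24} with r³ ≡ 6 (mod 25) is r = 11, so N ≡ 11 (mod 25).

(⇒) Suppose N ≡ 11 (mod 25). Write N = 25j + 11. Then (25j + 11)³ = 15625j³ + 20625j² + 9075j + 1331 = 25(625j³ + 825j² + 363j + 53) + 6, so N³ ≡ 6 (mod 25).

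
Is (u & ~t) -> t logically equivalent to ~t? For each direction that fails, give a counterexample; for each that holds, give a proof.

(⇒) This fails. Under u = F, t = T, the left side is true but the right side is false.

(⇐) This fails. Under u = T, t = F, the left side is false but the right side is true.

Neither implication holds.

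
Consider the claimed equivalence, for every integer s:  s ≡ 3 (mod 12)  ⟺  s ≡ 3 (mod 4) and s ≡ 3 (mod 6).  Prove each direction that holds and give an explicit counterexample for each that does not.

Equivalent; both directions hold.

Forward direction. Suppose s ≡ 3 (mod 12); write s = 12j + 3. Since 4 ∣ 12, reducing mod 4 gives s ≡ 3 (mod 4); since 6 ∣ 12, reducing mod 6 gives s ≡ 3 (mod 6).

Converse. If s ≡ 3 (mod 4) and s ≡ 3 (mod 6), then by the Chinese remainder theorem s ≡ 3 (mod 12). This is exactly s ≡ 3 (mod 12).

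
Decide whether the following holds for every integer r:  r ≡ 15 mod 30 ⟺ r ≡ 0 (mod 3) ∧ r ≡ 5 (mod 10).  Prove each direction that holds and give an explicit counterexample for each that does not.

Both implications hold.

Forward direction. Suppose r ≡ 15 (mod 30); write r = 30j + 15. Since 3 ∣ 30, reducing mod 3 gives r ≡ 15 ≡ 0 (mod 3); since 10 ∣ 30, reducing mod 10 gives r ≡ 15 ≡ 5 (mod 10).

Converse. If r ≡ 0 (mod 3) and r ≡ 5 (mod 10), then by the Chinese remainder theorem r ≡ 15 (mod 30). This is exactly r ≡ 15 (mod 30).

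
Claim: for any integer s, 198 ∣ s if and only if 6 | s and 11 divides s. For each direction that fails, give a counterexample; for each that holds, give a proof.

[⇒] If 198 ∣ s, write s = 198q. Since 198 = 33·6, s = 6·(33q), so 6 ∣ s; and since 198 = 18·11, s = 11·(18q), so 11 ∣ s.

[⇐] This fails: take s = 66. Both 6 ∣ 66 and 11 ∣ 66, yet 66 is not a multiple of 198 (since 66 = 0·198 + 66), so 198 ∤ 66.

Only the forward implication holds.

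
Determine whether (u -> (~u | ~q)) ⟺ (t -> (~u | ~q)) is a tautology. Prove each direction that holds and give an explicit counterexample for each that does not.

Forward direction. Assume the antecedent. If u is true, the antecedent forces (u = T, q = F, t = F) or (u = T, q = F, t = T), and t -> (~u | ~q) holds there. If u is false, t -> (~u | ~q) reduces to true regardless of the other variables. Either way t -> (~u | ~q) holds.

Converse. This fails. Under u = T, q = T, t = F, the left side is false but the right side is true.

Only the forward direction holds.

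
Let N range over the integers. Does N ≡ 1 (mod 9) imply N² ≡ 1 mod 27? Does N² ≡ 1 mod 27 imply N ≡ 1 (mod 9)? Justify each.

(⇒) fails and (⇐) fails.

(⇒) This fails: take N = 10. Then 10 ≡ 1 (mod 9), but 10² = 100 ≡ 19 (mod 27), not 1.

(⇐) This fails: take N = 26. Then 26² = 676 ≡ 1 (mod 27), yet 26 ≡ 8 (mod 9), not 1.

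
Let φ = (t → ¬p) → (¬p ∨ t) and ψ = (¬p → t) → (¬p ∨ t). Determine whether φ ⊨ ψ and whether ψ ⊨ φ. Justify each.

Both directions hold; the statement is true.

(⟹) Assume the antecedent. If t is true, (¬p → t) → (¬p ∨ t) reduces to true regardless of the other variables. If t is false, the antecedent forces (t = F, p = F), and (¬p → t) → (¬p ∨ t) holds there. Either way (¬p → t) → (¬p ∨ t) holds.

(⟸) Assume the antecedent. If t is true, (t → ¬p) → (¬p ∨ t) reduces to true regardless of the other variables. If t is false, the antecedent forces (t = F, p = F), and (t → ¬p) → (¬p ∨ t) holds there. Either way (t → ¬p) → (¬p ∨ t) holds.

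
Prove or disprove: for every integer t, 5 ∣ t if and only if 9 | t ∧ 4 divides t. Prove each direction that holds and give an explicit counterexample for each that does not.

Neither implication holds.

(⇒) This fails: take t = 5. Certainly 5 ∣ 5, but 9 ∤ 5.

(⇐) This fails: take t = 36. Both 9 ∣ 36 and 4 ∣ 36, yet 36 is not a multiple of 5 (since 36 = 7·5 + 1), so 5 ∤ 36.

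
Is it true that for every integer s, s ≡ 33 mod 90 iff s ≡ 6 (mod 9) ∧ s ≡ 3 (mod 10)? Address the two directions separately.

Forward direction. Suppose s ≡ 33 (mod 90); write s = 90j + 33. Since 9 ∣ 90, reducing mod 9 gives s ≡ 33 ≡ 6 (mod 9); since 10 ∣ 90, reducing mod 10 gives s ≡ 33 ≡ 3 (mod 10).

Converse. If s ≡ 6 (mod 9) and s ≡ 3 (mod 10), then by the Chinese remainder theorem s ≡ 33 (mod 90). This is exactly s ≡ 33 (mod 90).

The biconditional holds.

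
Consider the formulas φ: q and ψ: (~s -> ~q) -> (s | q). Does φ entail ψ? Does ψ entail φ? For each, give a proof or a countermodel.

(⟹) Assume the antecedent. If q is true, (~s -> ~q) -> (s | q) reduces to true regardless of the other variables. If q is false, the antecedent cannot hold. Either way (~s -> ~q) -> (s | q) holds.

(⟸) This fails. Under q = F, s = T, the left side is false but the right side is true.

Not equivalent: only (⇒) holds.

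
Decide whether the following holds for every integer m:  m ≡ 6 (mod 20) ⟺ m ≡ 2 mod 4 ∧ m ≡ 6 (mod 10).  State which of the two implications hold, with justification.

The biconditional holds.

(⇒) Suppose m ≡ 6 (mod 20); write m = 20j + 6. Since 4 ∣ 20, reducing mod 4 gives m ≡ 6 ≡ 2 (mod 4); since 10 ∣ 20, reducing mod 10 gives m ≡ 6 (mod 10).

(⇐) Conversely, if m ≡ 2 (mod 4) and m ≡ 6 (mod 10), then by the Chinese remainder theorem m ≡ 6 (mod 20). This is exactly m ≡ 6 (mod 20).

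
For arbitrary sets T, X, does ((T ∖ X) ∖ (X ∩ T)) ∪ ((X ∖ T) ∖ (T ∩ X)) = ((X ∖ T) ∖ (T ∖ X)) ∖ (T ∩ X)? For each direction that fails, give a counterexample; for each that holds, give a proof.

Only the reverse inclusion holds.

(⟹) This inclusion fails. Take T = {1}, X = ∅; then 1 ∈ ((T ∖ X) ∖ (X ∩ T)) ∪ ((X ∖ T) ∖ (T ∩ X)) but 1 ∉ ((X ∖ T) ∖ (T ∖ X)) ∖ (T ∩ X).

(⟸) Let x ∈ ((X ∖ T) ∖ (T ∖ X)) ∖ (T ∩ X). Then x ∈ X and x ∉ T, from which x ∈ ((T ∖ X) ∖ (X ∩ T)) ∪ ((X ∖ T) ∖ (T ∩ X)).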